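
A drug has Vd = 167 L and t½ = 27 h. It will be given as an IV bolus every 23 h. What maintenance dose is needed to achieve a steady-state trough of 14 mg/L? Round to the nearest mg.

1882 mg

τ/t½ = 23/27 ≈ 0.85185, so f = (1/2)^(23/27) ≈ 0.554073.
Cmin,ss = (D/Vd)·f/(1−f), so D = Cmin,ss·Vd·(1−f)/f.
D = 14 × 167 × (1−f)/f ≈ 14 × 167 × 0.80482 ≈ 1881.67 mg.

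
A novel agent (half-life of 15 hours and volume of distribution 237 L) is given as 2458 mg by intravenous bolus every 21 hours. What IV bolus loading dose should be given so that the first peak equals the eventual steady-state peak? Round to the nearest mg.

f = (1/2)^(21/15) ≈ 0.378929; accumulation ratio R = 1/(1−f) ≈ 1.61012.
Loading dose to hit Cmax,ss on first dose: D_load = D_maint·R ≈ 2458 × 1.61012 ≈ 3957.67 mg.

3958 mg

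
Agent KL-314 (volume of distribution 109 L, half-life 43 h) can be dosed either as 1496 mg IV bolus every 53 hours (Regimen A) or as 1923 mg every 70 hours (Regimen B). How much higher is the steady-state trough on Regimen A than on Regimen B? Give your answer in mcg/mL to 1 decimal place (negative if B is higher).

1.7 mcg/mL

Regimen A: f = (1/2)^(53/43) ≈ 0.4256; Cmin,ss = (1496/109)·f/(1−f) ≈ 10.169 mcg/mL.
Regimen B: f = (1/2)^(70/43) ≈ 0.3236; Cmin,ss = (1923/109)·f/(1−f) ≈ 8.440 mcg/mL.
Difference ≈ 10.169 − 8.440 ≈ 1.729 mcg/mL.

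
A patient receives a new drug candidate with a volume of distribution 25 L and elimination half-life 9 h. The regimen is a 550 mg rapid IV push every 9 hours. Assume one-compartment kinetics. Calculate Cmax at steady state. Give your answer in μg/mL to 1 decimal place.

44.0 μg/mL

The dosing interval is 1 half-life, so f = 2^(−1) = 0.5.
At steady state, R = 1/(1 − 0.5) = 2/1.
Single-dose peak C₀ = D/Vd = 550/25 = 22 μg/mL.
Steady-state peak Cmax,ss = C₀·R = 22 × 2/1 ≈ 44.000 μg/mL.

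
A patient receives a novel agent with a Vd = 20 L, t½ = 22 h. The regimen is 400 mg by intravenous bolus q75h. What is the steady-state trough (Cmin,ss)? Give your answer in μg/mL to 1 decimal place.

2.1 μg/mL

Over one 75-h interval, 75/22 ≈ 3.4091 half-lives elapse, leaving f ≈ 0.0941 of each dose.
At steady state, accumulation factor R = 1/(1 − e^(−kτ)) ≈ 1.1039.
Single-dose peak C₀ = D/Vd = 400/20 ≈ 20.000 μg/mL.
Cmax,ss = C₀/(1 − f) ≈ 20.000/0.9059 ≈ 22.077 μg/mL.
One interval later, Cmin,ss = Cmax,ss·e^(−kτ) ≈ 22.077 × 0.0941 ≈ 2.077 μg/mL.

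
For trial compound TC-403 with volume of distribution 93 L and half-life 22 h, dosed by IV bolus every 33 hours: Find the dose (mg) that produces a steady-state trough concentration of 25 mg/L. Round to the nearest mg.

4251 mg

τ/t½ = 33/22 ≈ 1.5, so f = (1/2)^(33/22) ≈ 0.353553.
Cmin,ss = (D/Vd)·f/(1−f), so D = Cmin,ss·Vd·(1−f)/f.
D = 25 × 93 × (1−f)/f ≈ 25 × 93 × 1.82843 ≈ 4251.10 mg.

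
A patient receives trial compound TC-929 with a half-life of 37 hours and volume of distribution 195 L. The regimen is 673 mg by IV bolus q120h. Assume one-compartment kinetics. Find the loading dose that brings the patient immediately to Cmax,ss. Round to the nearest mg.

752 mg

f = (1/2)^(120/37) ≈ 0.105605; accumulation ratio R = 1/(1−f) ≈ 1.11807.
Loading dose to hit Cmax,ss on first dose: D_load = D_maint·R ≈ 673 × 1.11807 ≈ 752.46 mg.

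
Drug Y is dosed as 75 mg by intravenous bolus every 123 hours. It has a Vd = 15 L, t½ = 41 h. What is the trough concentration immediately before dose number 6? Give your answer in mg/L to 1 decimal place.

f = (1/2)^(τ/t½) = (1/2)^(123/41) ≈ 0.1250.
C₀ = D/Vd = 75/15 ≈ 5.000 mg/L.
Before the 6th dose, 5 doses have been given. Superposition: Cmin = C₀·(f + f² + … + f^5).
≈ 5.000 × (0.1250 + 0.0156 + 0.0020 + 0.0002 + 0.0000) ≈ 5.000 × 0.1428 ≈ 0.714 mg/L.

0.7 mg/L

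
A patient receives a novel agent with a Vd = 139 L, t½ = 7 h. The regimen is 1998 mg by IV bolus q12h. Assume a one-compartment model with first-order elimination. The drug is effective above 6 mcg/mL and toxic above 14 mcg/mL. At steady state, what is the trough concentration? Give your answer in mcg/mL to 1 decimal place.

6.3 mcg/mL

τ/t½ = 12/7 ≈ 1.7143, so fraction remaining f = (1/2)^(12/7) ≈ 0.3048.
Accumulation ratio R = 1/(1 − f) ≈ 1/0.6952 ≈ 1.4384.
Single-dose peak C₀ = D/Vd = 1998/139 ≈ 14.374 mcg/mL.
Cmax,ss = C₀/(1 − f) ≈ 14.374/0.6952 ≈ 20.676 mcg/mL.
Steady-state trough Cmin,ss = Cmax,ss·f ≈ 20.676 × 0.3048 ≈ 6.302 mcg/mL.
Trough 6.3 mcg/mL vs MEC 6 mcg/mL: adequate.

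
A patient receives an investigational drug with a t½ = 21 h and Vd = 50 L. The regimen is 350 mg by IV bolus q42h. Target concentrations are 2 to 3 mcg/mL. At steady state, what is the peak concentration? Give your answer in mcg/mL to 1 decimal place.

9.3 mcg/mL

τ = 42 h = 2 half-lives, so f = (1/2)^2 = 0.25.
At steady state, R = 1/(1 − 0.25) = 4/3.
Single-dose peak C₀ = D/Vd = 350/50 = 7 mcg/mL.
Steady-state peak Cmax,ss = C₀·R = 7 × 4/3 ≈ 9.333 mcg/mL.
Peak 9.3 mcg/mL vs MTC 3 mcg/mL: exceeds toxic threshold.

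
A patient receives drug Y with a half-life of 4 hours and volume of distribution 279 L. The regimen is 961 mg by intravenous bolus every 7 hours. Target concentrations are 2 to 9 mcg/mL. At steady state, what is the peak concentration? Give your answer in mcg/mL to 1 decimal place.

4.9 mcg/mL

τ/t½ = 7/4 ≈ 1.75, so fraction remaining f = (1/2)^(7/4) ≈ 0.2973.
Accumulation ratio R = 1/(1 − f) ≈ 1/0.7027 ≈ 1.4231.
Each bolus raises the concentration by D/Vd = 961/279 ≈ 3.444 mcg/mL.
Cmax,ss = C₀/(1 − f) ≈ 3.444/0.7027 ≈ 4.901 mcg/mL.
Peak 4.9 mcg/mL vs MTC 9 mcg/mL: below toxic threshold.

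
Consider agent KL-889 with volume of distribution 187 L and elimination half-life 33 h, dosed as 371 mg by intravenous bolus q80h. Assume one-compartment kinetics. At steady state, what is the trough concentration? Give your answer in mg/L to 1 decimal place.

τ/t½ = 80/33 ≈ 2.4242, so fraction remaining f = (1/2)^(80/33) ≈ 0.1863.
At steady state, accumulation factor R = 1/(1 − e^(−kτ)) ≈ 1.2290.
Each bolus raises the concentration by D/Vd = 371/187 ≈ 1.984 mg/L.
Cmax,ss = C₀/(1 − f) ≈ 1.984/0.8137 ≈ 2.438 mg/L.
One interval later, Cmin,ss = Cmax,ss·e^(−kτ) ≈ 2.438 × 0.1863 ≈ 0.454 mg/L.

0.5 mg/L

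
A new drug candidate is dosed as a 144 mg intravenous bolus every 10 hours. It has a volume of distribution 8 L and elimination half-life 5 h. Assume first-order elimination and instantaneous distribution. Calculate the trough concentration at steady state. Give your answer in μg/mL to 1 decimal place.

6.0 μg/mL

τ = 10 h = 2 half-lives, so f = (1/2)^2 = 0.25.
At steady state, R = 1/(1 − 0.25) = 4/3.
Single-dose peak C₀ = D/Vd = 144/8 = 18 μg/mL.
Steady-state peak Cmax,ss = C₀·R = 18 × 4/3 ≈ 24.000 μg/mL.
Steady-state trough Cmin,ss = Cmax,ss·f ≈ 24.000 × 0.25 ≈ 6.000 μg/mL.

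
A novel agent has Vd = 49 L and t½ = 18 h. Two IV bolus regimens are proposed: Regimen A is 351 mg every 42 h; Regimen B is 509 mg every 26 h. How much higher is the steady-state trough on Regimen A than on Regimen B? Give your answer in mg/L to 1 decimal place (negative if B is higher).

Regimen A: f = (1/2)^(42/18) ≈ 0.1984; Cmin,ss = (351/49)·f/(1−f) ≈ 1.773 mg/L.
Regimen B: f = (1/2)^(26/18) ≈ 0.3674; Cmin,ss = (509/49)·f/(1−f) ≈ 6.033 mg/L.
Difference ≈ 1.773 − 6.033 ≈ -4.260 mg/L.

-4.3 mg/L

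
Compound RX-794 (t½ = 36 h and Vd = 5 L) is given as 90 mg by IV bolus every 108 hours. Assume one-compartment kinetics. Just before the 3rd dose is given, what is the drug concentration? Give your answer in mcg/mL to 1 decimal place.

f = (1/2)^(τ/t½) = (1/2)^(108/36) ≈ 0.1250.
C₀ = D/Vd = 90/5 ≈ 18.000 mcg/mL.
Before the 3rd dose, 2 doses have been given. Superposition: Cmin = C₀·(f + f²).
≈ 18.000 × (0.1250 + 0.0156) ≈ 18.000 × 0.1406 ≈ 2.531 mcg/mL.

2.5 mcg/mL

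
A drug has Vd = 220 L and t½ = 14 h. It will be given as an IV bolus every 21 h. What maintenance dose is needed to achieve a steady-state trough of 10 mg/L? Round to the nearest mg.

4023 mg

τ/t½ = 21/14 ≈ 1.5, so f = (1/2)^(21/14) ≈ 0.353553.
Cmin,ss = (D/Vd)·f/(1−f), so D = Cmin,ss·Vd·(1−f)/f.
D = 10 × 220 × (1−f)/f ≈ 10 × 220 × 1.82843 ≈ 4022.55 mg.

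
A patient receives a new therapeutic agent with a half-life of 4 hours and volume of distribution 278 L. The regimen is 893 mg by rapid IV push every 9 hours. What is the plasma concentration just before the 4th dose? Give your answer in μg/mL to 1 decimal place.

f = (1/2)^(τ/t½) = (1/2)^(9/4) ≈ 0.2102.
C₀ = D/Vd = 893/278 ≈ 3.212 μg/mL.
Before the 4th dose, 3 doses have been given. Superposition: Cmin = C₀·(f + f² + … + f^3).
≈ 3.212 × (0.2102 + 0.0442 + 0.0093) ≈ 3.212 × 0.2637 ≈ 0.847 μg/mL.

0.8 μg/mL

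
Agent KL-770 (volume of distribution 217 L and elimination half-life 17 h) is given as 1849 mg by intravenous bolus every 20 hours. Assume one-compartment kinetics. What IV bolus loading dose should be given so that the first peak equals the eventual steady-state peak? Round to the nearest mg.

f = (1/2)^(20/17) ≈ 0.442433; accumulation ratio R = 1/(1−f) ≈ 1.79351.
Loading dose to hit Cmax,ss on first dose: D_load = D_maint·R ≈ 1849 × 1.79351 ≈ 3316.20 mg.

3316 mg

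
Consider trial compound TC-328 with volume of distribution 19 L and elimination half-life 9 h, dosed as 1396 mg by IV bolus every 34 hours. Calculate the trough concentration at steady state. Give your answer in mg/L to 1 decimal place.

5.8 mg/L

k = ln2/t½ = ln2/9 ≈ 0.077016 h⁻¹; fraction remaining f = e^(−kτ) = e^(−0.077016×34) ≈ 0.0729.
Accumulation ratio R = 1/(1 − f) ≈ 1/0.9271 ≈ 1.0786.
Single-dose peak C₀ = D/Vd = 1396/19 ≈ 73.474 mg/L.
Steady-state peak Cmax,ss = C₀·R ≈ 73.474 × 1.0786 ≈ 79.249 mg/L.
Steady-state trough Cmin,ss = Cmax,ss·f ≈ 79.249 × 0.0729 ≈ 5.777 mg/L.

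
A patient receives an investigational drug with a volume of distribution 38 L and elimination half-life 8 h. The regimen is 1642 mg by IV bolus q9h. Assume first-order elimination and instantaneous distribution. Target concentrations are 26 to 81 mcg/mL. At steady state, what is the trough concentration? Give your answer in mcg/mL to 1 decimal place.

36.6 mcg/mL

k = ln2/t½ = ln2/8 ≈ 0.086643 h⁻¹; fraction remaining f = e^(−kτ) = e^(−0.086643×9) ≈ 0.4585.
Accumulation ratio R = 1/(1 − f) ≈ 1/0.5415 ≈ 1.8467.
Single-dose peak C₀ = D/Vd = 1642/38 ≈ 43.211 mcg/mL.
Steady-state peak Cmax,ss = C₀·R ≈ 43.211 × 1.8467 ≈ 79.798 mcg/mL.
One interval later, Cmin,ss = Cmax,ss·e^(−kτ) ≈ 79.798 × 0.4585 ≈ 36.587 mcg/mL.
Trough 36.6 mcg/mL vs MEC 26 mcg/mL: adequate.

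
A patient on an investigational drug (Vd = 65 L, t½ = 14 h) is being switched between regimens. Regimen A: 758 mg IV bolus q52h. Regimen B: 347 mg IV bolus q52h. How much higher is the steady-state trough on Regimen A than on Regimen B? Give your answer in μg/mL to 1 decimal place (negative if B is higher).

0.5 μg/mL

Regimen A: f = (1/2)^(52/14) ≈ 0.0762; Cmin,ss = (758/65)·f/(1−f) ≈ 0.962 μg/mL.
Regimen B: f = (1/2)^(52/14) ≈ 0.0762; Cmin,ss = (347/65)·f/(1−f) ≈ 0.440 μg/mL.
Difference ≈ 0.962 − 0.440 ≈ 0.522 μg/mL.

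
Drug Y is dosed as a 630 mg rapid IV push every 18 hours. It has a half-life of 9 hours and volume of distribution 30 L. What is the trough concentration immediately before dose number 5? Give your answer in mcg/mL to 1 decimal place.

f = (1/2)^(τ/t½) = (1/2)^(18/9) ≈ 0.2500.
C₀ = D/Vd = 630/30 ≈ 21.000 mcg/mL.
Before the 5th dose, 4 doses have been given. Superposition: Cmin = C₀·(f + f² + … + f^4).
≈ 21.000 × (0.2500 + 0.0625 + 0.0156 + 0.0039) ≈ 21.000 × 0.3320 ≈ 6.972 mcg/mL.

7.0 mcg/mL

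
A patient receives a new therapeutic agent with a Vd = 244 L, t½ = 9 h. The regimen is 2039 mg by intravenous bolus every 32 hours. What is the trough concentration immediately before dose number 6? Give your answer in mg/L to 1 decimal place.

0.8 mg/L

f = (1/2)^(τ/t½) = (1/2)^(32/9) ≈ 0.0850.
C₀ = D/Vd = 2039/244 ≈ 8.357 mg/L.
Before the 6th dose, 5 doses have been given. Superposition: Cmin = C₀·(f + f² + … + f^5).
≈ 8.357 × (0.0850 + 0.0072 + 0.0006 + 0.0001 + 0.0000) ≈ 8.357 × 0.0929 ≈ 0.776 mg/L.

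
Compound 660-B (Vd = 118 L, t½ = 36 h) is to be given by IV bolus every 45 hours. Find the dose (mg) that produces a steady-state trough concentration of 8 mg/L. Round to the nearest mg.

1301 mg

τ/t½ = 45/36 ≈ 1.25, so f = (1/2)^(45/36) ≈ 0.420448.
Cmin,ss = (D/Vd)·f/(1−f), so D = Cmin,ss·Vd·(1−f)/f.
D = 8 × 118 × (1−f)/f ≈ 8 × 118 × 1.37842 ≈ 1301.23 mg.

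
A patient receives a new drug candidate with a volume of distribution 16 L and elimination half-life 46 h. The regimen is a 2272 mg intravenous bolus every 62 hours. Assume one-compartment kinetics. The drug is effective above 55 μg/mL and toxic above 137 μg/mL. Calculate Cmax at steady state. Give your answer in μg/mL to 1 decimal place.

233.9 μg/mL

Over one 62-h interval, 62/46 ≈ 1.3478 half-lives elapse, leaving f ≈ 0.3929 of each dose.
Accumulation ratio R = 1/(1 − f) ≈ 1/0.6071 ≈ 1.6472.
Each bolus raises the concentration by D/Vd = 2272/16 ≈ 142.000 μg/mL.
Steady-state peak Cmax,ss = C₀·R ≈ 142.000 × 1.6472 ≈ 233.902 μg/mL.
Peak 233.9 μg/mL vs MTC 137 μg/mL: exceeds toxic threshold.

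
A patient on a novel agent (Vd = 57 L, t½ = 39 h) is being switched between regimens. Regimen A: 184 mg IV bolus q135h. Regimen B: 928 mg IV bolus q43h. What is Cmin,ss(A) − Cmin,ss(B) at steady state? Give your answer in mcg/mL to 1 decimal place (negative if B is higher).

-13.9 mcg/mL

Regimen A: f = (1/2)^(135/39) ≈ 0.0908; Cmin,ss = (184/57)·f/(1−f) ≈ 0.322 mcg/mL.
Regimen B: f = (1/2)^(43/39) ≈ 0.4657; Cmin,ss = (928/57)·f/(1−f) ≈ 14.190 mcg/mL.
Difference ≈ 0.322 − 14.190 ≈ -13.868 mcg/mL.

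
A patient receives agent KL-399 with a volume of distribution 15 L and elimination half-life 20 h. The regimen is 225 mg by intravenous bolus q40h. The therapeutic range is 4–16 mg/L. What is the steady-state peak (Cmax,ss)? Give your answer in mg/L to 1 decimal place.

20.0 mg/L

τ = 40 h = 2 half-lives, so f = (1/2)^2 = 0.25.
Accumulation ratio R = 1/(1 − f) = 1/0.75 = 4/3.
Single-dose peak C₀ = D/Vd = 225/15 = 15 mg/L.
Steady-state peak Cmax,ss = C₀·R = 15 × 4/3 ≈ 20.000 mg/L.
Peak 20.0 mg/L vs MTC 16 mg/L: exceeds toxic threshold.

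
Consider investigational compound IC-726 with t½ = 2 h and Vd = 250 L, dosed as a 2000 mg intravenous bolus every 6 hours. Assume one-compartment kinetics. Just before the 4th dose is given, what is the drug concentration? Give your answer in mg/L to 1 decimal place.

f = (1/2)^(τ/t½) = (1/2)^(6/2) ≈ 0.1250.
C₀ = D/Vd = 2000/250 ≈ 8.000 mg/L.
Before the 4th dose, 3 doses have been given. Superposition: Cmin = C₀·(f + f² + … + f^3).
≈ 8.000 × (0.1250 + 0.0156 + 0.0020) ≈ 8.000 × 0.1426 ≈ 1.141 mg/L.

1.1 mg/L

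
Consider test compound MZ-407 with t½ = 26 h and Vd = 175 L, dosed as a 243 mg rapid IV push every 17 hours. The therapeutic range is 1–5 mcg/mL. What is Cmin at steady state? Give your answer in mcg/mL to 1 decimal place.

k = ln2/t½ = ln2/26 ≈ 0.026660 h⁻¹; fraction remaining f = e^(−kτ) = e^(−0.026660×17) ≈ 0.6356.
Each bolus raises the concentration by D/Vd = 243/175 ≈ 1.389 mcg/mL.
Steady-state trough Cmin,ss = C₀·f/(1−f) ≈ 1.389 × 0.6356/0.3644 ≈ 2.423 mcg/mL.
Trough 2.4 mcg/mL vs MEC 1 mcg/mL: adequate.

2.4 mcg/mL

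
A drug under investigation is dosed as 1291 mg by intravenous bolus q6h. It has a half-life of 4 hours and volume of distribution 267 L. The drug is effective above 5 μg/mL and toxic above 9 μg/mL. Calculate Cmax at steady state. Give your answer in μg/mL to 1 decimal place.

Over one 6-h interval, 6/4 ≈ 1.5 half-lives elapse, leaving f ≈ 0.3536 of each dose.
At steady state, accumulation factor R = 1/(1 − e^(−kτ)) ≈ 1.5470.
Single-dose peak C₀ = D/Vd = 1291/267 ≈ 4.835 μg/mL.
Steady-state peak Cmax,ss = C₀·R ≈ 4.835 × 1.5470 ≈ 7.480 μg/mL.
Peak 7.5 μg/mL vs MTC 9 μg/mL: below toxic threshold.

7.5 μg/mL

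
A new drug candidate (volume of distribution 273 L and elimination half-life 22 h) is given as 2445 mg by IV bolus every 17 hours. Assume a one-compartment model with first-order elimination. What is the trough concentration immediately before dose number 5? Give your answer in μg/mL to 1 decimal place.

f = (1/2)^(τ/t½) = (1/2)^(17/22) ≈ 0.5853.
C₀ = D/Vd = 2445/273 ≈ 8.956 μg/mL.
Before the 5th dose, 4 doses have been given. Superposition: Cmin = C₀·(f + f² + … + f^4).
≈ 8.956 × (0.5853 + 0.3426 + 0.2005 + 0.1174) ≈ 8.956 × 1.2458 ≈ 11.157 μg/mL.

11.2 μg/mL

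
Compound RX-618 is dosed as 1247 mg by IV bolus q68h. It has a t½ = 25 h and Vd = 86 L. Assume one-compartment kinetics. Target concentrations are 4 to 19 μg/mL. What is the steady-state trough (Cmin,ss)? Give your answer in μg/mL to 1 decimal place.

Over one 68-h interval, 68/25 ≈ 2.72 half-lives elapse, leaving f ≈ 0.1518 of each dose.
Accumulation ratio R = 1/(1 − f) ≈ 1/0.8482 ≈ 1.1790.
Each bolus raises the concentration by D/Vd = 1247/86 ≈ 14.500 μg/mL.
Steady-state peak Cmax,ss = C₀·R ≈ 14.500 × 1.1790 ≈ 17.096 μg/mL.
Steady-state trough Cmin,ss = Cmax,ss·f ≈ 17.096 × 0.1518 ≈ 2.595 μg/mL.
Trough 2.6 μg/mL vs MEC 4 μg/mL: subtherapeutic.

2.6 μg/mL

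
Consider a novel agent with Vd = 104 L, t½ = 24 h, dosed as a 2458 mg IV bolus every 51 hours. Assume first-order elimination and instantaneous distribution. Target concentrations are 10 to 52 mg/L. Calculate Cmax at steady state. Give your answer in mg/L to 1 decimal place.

Over one 51-h interval, 51/24 ≈ 2.125 half-lives elapse, leaving f ≈ 0.2293 of each dose.
At steady state, accumulation factor R = 1/(1 − e^(−kτ)) ≈ 1.2975.
Single-dose peak C₀ = D/Vd = 2458/104 ≈ 23.635 mg/L.
Steady-state peak Cmax,ss = C₀·R ≈ 23.635 × 1.2975 ≈ 30.666 mg/L.
Peak 30.7 mg/L vs MTC 52 mg/L: below toxic threshold.

30.7 mg/L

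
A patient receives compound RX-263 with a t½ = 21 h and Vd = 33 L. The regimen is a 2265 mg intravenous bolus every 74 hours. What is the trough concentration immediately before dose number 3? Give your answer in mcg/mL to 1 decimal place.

f = (1/2)^(τ/t½) = (1/2)^(74/21) ≈ 0.0869.
C₀ = D/Vd = 2265/33 ≈ 68.636 mcg/mL.
Before the 3rd dose, 2 doses have been given. Superposition: Cmin = C₀·(f + f²).
≈ 68.636 × (0.0869 + 0.0076) ≈ 68.636 × 0.0945 ≈ 6.486 mcg/mL.

6.5 mcg/mL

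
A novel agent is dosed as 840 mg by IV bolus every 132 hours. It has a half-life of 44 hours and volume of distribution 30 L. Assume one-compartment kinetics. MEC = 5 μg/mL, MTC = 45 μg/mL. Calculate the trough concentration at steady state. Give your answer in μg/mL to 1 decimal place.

4.0 μg/mL

The dosing interval is 3 half-lives, so f = 2^(−3) = 0.125.
At steady state, R = 1/(1 − 0.125) = 8/7.
Single-dose peak C₀ = D/Vd = 840/30 = 28 μg/mL.
Steady-state peak Cmax,ss = C₀·R = 28 × 8/7 ≈ 32.000 μg/mL.
Steady-state trough Cmin,ss = Cmax,ss·f ≈ 32.000 × 0.125 ≈ 4.000 μg/mL.
Trough 4.0 μg/mL vs MEC 5 μg/mL: subtherapeutic.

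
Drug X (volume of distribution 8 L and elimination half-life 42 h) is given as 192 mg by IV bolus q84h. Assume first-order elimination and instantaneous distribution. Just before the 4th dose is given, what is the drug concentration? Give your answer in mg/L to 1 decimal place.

f = (1/2)^(τ/t½) = (1/2)^(84/42) ≈ 0.2500.
C₀ = D/Vd = 192/8 ≈ 24.000 mg/L.
Before the 4th dose, 3 doses have been given. Superposition: Cmin = C₀·(f + f² + … + f^3).
≈ 24.000 × (0.2500 + 0.0625 + 0.0156) ≈ 24.000 × 0.3281 ≈ 7.874 mg/L.

7.9 mg/L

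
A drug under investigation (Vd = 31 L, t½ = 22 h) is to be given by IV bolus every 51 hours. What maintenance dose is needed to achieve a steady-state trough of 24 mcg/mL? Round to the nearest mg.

2966 mg

τ/t½ = 51/22 ≈ 2.3182, so f = (1/2)^(51/22) ≈ 0.200520.
Cmin,ss = (D/Vd)·f/(1−f), so D = Cmin,ss·Vd·(1−f)/f.
D = 24 × 31 × (1−f)/f ≈ 24 × 31 × 3.98703 ≈ 2966.35 mg.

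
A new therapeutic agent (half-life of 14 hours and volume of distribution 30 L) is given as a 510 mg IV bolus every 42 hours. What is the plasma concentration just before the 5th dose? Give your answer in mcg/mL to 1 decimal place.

2.4 mcg/mL

f = (1/2)^(τ/t½) = (1/2)^(42/14) ≈ 0.1250.
C₀ = D/Vd = 510/30 ≈ 17.000 mcg/mL.
Before the 5th dose, 4 doses have been given. Superposition: Cmin = C₀·(f + f² + … + f^4).
≈ 17.000 × (0.1250 + 0.0156 + 0.0020 + 0.0002) ≈ 17.000 × 0.1428 ≈ 2.428 mcg/mL.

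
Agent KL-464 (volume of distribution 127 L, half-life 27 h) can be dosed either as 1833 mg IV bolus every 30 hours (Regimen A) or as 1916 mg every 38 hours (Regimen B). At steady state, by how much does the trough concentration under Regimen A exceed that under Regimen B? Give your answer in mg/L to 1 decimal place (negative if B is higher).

Regimen A: f = (1/2)^(30/27) ≈ 0.4629; Cmin,ss = (1833/127)·f/(1−f) ≈ 12.439 mg/L.
Regimen B: f = (1/2)^(38/27) ≈ 0.3770; Cmin,ss = (1916/127)·f/(1−f) ≈ 9.129 mg/L.
Difference ≈ 12.439 − 9.129 ≈ 3.310 mg/L.

3.3 mg/L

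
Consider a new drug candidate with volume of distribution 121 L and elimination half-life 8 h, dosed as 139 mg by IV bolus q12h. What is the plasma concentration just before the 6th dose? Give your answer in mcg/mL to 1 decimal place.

0.6 mcg/mL

f = (1/2)^(τ/t½) = (1/2)^(12/8) ≈ 0.3536.
C₀ = D/Vd = 139/121 ≈ 1.149 mcg/mL.
Before the 6th dose, 5 doses have been given. Superposition: Cmin = C₀·(f + f² + … + f^5).
≈ 1.149 × (0.3536 + 0.1250 + 0.0442 + 0.0156 + 0.0055) ≈ 1.149 × 0.5439 ≈ 0.625 mcg/mL.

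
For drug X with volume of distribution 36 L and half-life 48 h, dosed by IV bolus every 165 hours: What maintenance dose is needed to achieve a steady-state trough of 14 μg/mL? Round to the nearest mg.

τ/t½ = 165/48 ≈ 3.4375, so f = (1/2)^(165/48) ≈ 0.092302.
Cmin,ss = (D/Vd)·f/(1−f), so D = Cmin,ss·Vd·(1−f)/f.
D = 14 × 36 × (1−f)/f ≈ 14 × 36 × 9.83400 ≈ 4956.34 mg.

4956 mg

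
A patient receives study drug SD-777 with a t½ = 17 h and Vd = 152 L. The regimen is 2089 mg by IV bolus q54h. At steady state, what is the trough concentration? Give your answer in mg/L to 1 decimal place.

1.7 mg/L

Over one 54-h interval, 54/17 ≈ 3.1765 half-lives elapse, leaving f ≈ 0.1106 of each dose.
Each bolus raises the concentration by D/Vd = 2089/152 ≈ 13.743 mg/L.
Steady-state trough Cmin,ss = C₀·f/(1−f) ≈ 13.743 × 0.1106/0.8894 ≈ 1.709 mg/L.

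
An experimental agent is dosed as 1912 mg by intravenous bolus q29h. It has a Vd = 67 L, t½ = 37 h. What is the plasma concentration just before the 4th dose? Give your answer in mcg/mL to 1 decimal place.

31.8 mcg/mL

f = (1/2)^(τ/t½) = (1/2)^(29/37) ≈ 0.5808.
C₀ = D/Vd = 1912/67 ≈ 28.537 mcg/mL.
Before the 4th dose, 3 doses have been given. Superposition: Cmin = C₀·(f + f² + … + f^3).
≈ 28.537 × (0.5808 + 0.3373 + 0.1959) ≈ 28.537 × 1.1140 ≈ 31.790 mcg/mL.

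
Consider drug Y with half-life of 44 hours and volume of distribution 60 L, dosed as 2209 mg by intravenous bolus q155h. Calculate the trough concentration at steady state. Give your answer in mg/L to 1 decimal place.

Over one 155-h interval, 155/44 ≈ 3.5227 half-lives elapse, leaving f ≈ 0.0870 of each dose.
Accumulation ratio R = 1/(1 − f) ≈ 1/0.9130 ≈ 1.0953.
Each bolus raises the concentration by D/Vd = 2209/60 ≈ 36.817 mg/L.
Cmax,ss = C₀/(1 − f) ≈ 36.817/0.9130 ≈ 40.325 mg/L.
One interval later, Cmin,ss = Cmax,ss·e^(−kτ) ≈ 40.325 × 0.0870 ≈ 3.508 mg/L.

3.5 mg/L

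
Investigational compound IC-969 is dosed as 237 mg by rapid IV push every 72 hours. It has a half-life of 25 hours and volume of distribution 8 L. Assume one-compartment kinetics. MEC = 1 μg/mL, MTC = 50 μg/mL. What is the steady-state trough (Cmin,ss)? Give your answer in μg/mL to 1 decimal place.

k = ln2/t½ = ln2/25 ≈ 0.027726 h⁻¹; fraction remaining f = e^(−kτ) = e^(−0.027726×72) ≈ 0.1358.
Each bolus raises the concentration by D/Vd = 237/8 ≈ 29.625 μg/mL.
Steady-state trough Cmin,ss = C₀·f/(1−f) ≈ 29.625 × 0.1358/0.8642 ≈ 4.655 μg/mL.
Trough 4.7 μg/mL vs MEC 1 μg/mL: adequate.

4.7 μg/mL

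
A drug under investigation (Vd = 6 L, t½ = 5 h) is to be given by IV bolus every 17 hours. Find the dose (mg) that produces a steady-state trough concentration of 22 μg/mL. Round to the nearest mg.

1261 mg

τ/t½ = 17/5 ≈ 3.4, so f = (1/2)^(17/5) ≈ 0.094732.
Cmin,ss = (D/Vd)·f/(1−f), so D = Cmin,ss·Vd·(1−f)/f.
D = 22 × 6 × (1−f)/f ≈ 22 × 6 × 9.55610 ≈ 1261.41 mg.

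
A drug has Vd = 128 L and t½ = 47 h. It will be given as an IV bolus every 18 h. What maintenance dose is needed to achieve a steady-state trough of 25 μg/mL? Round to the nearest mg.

τ/t½ = 18/47 ≈ 0.38298, so f = (1/2)^(18/47) ≈ 0.766853.
Cmin,ss = (D/Vd)·f/(1−f), so D = Cmin,ss·Vd·(1−f)/f.
D = 25 × 128 × (1−f)/f ≈ 25 × 128 × 0.30403 ≈ 972.90 mg.

973 mg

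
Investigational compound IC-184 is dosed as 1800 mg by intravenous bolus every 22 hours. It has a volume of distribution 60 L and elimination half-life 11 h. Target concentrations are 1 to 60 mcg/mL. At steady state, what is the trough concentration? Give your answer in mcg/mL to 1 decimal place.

The dosing interval is 2 half-lives, so f = 2^(−2) = 0.25.
Accumulation ratio R = 1/(1 − f) = 1/0.75 = 4/3.
Single-dose peak C₀ = D/Vd = 1800/60 = 30 mcg/mL.
Steady-state peak Cmax,ss = C₀·R = 30 × 4/3 ≈ 40.000 mcg/mL.
Steady-state trough Cmin,ss = Cmax,ss·f ≈ 40.000 × 0.25 ≈ 10.000 mcg/mL.
Trough 10.0 mcg/mL vs MEC 1 mcg/mL: adequate.

10.0 mcg/mL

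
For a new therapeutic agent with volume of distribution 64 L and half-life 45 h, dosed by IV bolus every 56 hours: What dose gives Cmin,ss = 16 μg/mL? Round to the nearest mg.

1402 mg

τ/t½ = 56/45 ≈ 1.2444, so f = (1/2)^(56/45) ≈ 0.422070.
Cmin,ss = (D/Vd)·f/(1−f), so D = Cmin,ss·Vd·(1−f)/f.
D = 16 × 64 × (1−f)/f ≈ 16 × 64 × 1.36928 ≈ 1402.14 mg.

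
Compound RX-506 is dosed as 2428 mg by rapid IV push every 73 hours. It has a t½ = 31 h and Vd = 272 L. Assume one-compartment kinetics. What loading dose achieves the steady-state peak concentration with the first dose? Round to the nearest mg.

3018 mg

f = (1/2)^(73/31) ≈ 0.195489; accumulation ratio R = 1/(1−f) ≈ 1.24299.
Loading dose to hit Cmax,ss on first dose: D_load = D_maint·R ≈ 2428 × 1.24299 ≈ 3017.98 mg.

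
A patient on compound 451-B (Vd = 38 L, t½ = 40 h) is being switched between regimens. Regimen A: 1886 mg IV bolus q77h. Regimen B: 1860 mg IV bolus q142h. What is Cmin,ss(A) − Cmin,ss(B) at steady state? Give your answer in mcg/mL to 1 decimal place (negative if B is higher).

Regimen A: f = (1/2)^(77/40) ≈ 0.2633; Cmin,ss = (1886/38)·f/(1−f) ≈ 17.739 mcg/mL.
Regimen B: f = (1/2)^(142/40) ≈ 0.0854; Cmin,ss = (1860/38)·f/(1−f) ≈ 4.570 mcg/mL.
Difference ≈ 17.739 − 4.570 ≈ 13.169 mcg/mL.

13.2 mcg/mL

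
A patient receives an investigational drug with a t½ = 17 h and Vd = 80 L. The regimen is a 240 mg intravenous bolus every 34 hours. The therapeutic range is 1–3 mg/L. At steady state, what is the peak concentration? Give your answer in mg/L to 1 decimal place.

The dosing interval is 2 half-lives, so f = 2^(−2) = 0.25.
At steady state, R = 1/(1 − 0.25) = 4/3.
Single-dose peak C₀ = D/Vd = 240/80 = 3 mg/L.
Steady-state peak Cmax,ss = C₀·R = 3 × 4/3 ≈ 4.000 mg/L.
Peak 4.0 mg/L vs MTC 3 mg/L: exceeds toxic threshold.

4.0 mg/L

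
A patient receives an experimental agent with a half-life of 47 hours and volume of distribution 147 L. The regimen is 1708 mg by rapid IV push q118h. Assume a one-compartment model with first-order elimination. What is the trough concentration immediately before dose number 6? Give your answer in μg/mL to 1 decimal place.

2.5 μg/mL

f = (1/2)^(τ/t½) = (1/2)^(118/47) ≈ 0.1755.
C₀ = D/Vd = 1708/147 ≈ 11.619 μg/mL.
Before the 6th dose, 5 doses have been given. Superposition: Cmin = C₀·(f + f² + … + f^5).
≈ 11.619 × (0.1755 + 0.0308 + 0.0054 + 0.0009 + 0.0002) ≈ 11.619 × 0.2128 ≈ 2.473 μg/mL.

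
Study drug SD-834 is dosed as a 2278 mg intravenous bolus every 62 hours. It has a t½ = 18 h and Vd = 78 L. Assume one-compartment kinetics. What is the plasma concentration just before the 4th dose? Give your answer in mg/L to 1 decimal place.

f = (1/2)^(τ/t½) = (1/2)^(62/18) ≈ 0.0919.
C₀ = D/Vd = 2278/78 ≈ 29.205 mg/L.
Before the 4th dose, 3 doses have been given. Superposition: Cmin = C₀·(f + f² + … + f^3).
≈ 29.205 × (0.0919 + 0.0084 + 0.0008) ≈ 29.205 × 0.1011 ≈ 2.953 mg/L.

3.0 mg/L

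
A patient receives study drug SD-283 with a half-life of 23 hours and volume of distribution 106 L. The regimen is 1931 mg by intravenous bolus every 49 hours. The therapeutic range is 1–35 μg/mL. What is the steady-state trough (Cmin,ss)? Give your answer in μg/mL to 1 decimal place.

k = ln2/t½ = ln2/23 ≈ 0.030137 h⁻¹; fraction remaining f = e^(−kτ) = e^(−0.030137×49) ≈ 0.2284.
At steady state, accumulation factor R = 1/(1 − e^(−kτ)) ≈ 1.2960.
Single-dose peak C₀ = D/Vd = 1931/106 ≈ 18.217 μg/mL.
Cmax,ss = C₀/(1 − f) ≈ 18.217/0.7716 ≈ 23.609 μg/mL.
One interval later, Cmin,ss = Cmax,ss·e^(−kτ) ≈ 23.609 × 0.2284 ≈ 5.392 μg/mL.
Trough 5.4 μg/mL vs MEC 1 μg/mL: adequate.

5.4 μg/mL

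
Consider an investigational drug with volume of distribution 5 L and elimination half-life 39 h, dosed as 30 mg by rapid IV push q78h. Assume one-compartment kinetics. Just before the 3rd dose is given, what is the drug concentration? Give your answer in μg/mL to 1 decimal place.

f = (1/2)^(τ/t½) = (1/2)^(78/39) ≈ 0.2500.
C₀ = D/Vd = 30/5 ≈ 6.000 μg/mL.
Before the 3rd dose, 2 doses have been given. Superposition: Cmin = C₀·(f + f²).
≈ 6.000 × (0.2500 + 0.0625) ≈ 6.000 × 0.3125 ≈ 1.875 μg/mL.

1.9 μg/mL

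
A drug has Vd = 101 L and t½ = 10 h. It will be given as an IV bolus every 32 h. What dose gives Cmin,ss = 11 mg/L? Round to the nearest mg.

9099 mg

τ/t½ = 32/10 ≈ 3.2, so f = (1/2)^(32/10) ≈ 0.108819.
Cmin,ss = (D/Vd)·f/(1−f), so D = Cmin,ss·Vd·(1−f)/f.
D = 11 × 101 × (1−f)/f ≈ 11 × 101 × 8.18957 ≈ 9098.61 mg.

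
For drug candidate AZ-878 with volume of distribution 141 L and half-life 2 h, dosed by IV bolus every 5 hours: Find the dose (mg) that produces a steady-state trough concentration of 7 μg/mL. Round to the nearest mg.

τ/t½ = 5/2 ≈ 2.5, so f = (1/2)^(5/2) ≈ 0.176777.
Cmin,ss = (D/Vd)·f/(1−f), so D = Cmin,ss·Vd·(1−f)/f.
D = 7 × 141 × (1−f)/f ≈ 7 × 141 × 4.65684 ≈ 4596.30 mg.

4596 mg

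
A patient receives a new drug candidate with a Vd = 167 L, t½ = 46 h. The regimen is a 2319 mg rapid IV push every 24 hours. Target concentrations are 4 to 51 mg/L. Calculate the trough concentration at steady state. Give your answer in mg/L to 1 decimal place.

31.9 mg/L

k = ln2/t½ = ln2/46 ≈ 0.015068 h⁻¹; fraction remaining f = e^(−kτ) = e^(−0.015068×24) ≈ 0.6965.
At steady state, accumulation factor R = 1/(1 − e^(−kτ)) ≈ 3.2949.
Single-dose peak C₀ = D/Vd = 2319/167 ≈ 13.886 mg/L.
Steady-state peak Cmax,ss = C₀·R ≈ 13.886 × 3.2949 ≈ 45.753 mg/L.
One interval later, Cmin,ss = Cmax,ss·e^(−kτ) ≈ 45.753 × 0.6965 ≈ 31.867 mg/L.
Trough 31.9 mg/L vs MEC 4 mg/L: adequate.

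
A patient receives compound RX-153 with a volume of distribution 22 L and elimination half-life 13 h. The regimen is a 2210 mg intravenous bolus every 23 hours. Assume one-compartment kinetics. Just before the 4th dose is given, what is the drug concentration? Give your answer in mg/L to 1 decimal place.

40.7 mg/L

f = (1/2)^(τ/t½) = (1/2)^(23/13) ≈ 0.2934.
C₀ = D/Vd = 2210/22 ≈ 100.455 mg/L.
Before the 4th dose, 3 doses have been given. Superposition: Cmin = C₀·(f + f² + … + f^3).
≈ 100.455 × (0.2934 + 0.0861 + 0.0253) ≈ 100.455 × 0.4048 ≈ 40.664 mg/L.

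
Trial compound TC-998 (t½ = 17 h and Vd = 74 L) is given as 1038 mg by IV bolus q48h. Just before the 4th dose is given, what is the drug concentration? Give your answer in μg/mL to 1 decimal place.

f = (1/2)^(τ/t½) = (1/2)^(48/17) ≈ 0.1413.
C₀ = D/Vd = 1038/74 ≈ 14.027 μg/mL.
Before the 4th dose, 3 doses have been given. Superposition: Cmin = C₀·(f + f² + … + f^3).
≈ 14.027 × (0.1413 + 0.0200 + 0.0028) ≈ 14.027 × 0.1641 ≈ 2.302 μg/mL.

2.3 μg/mL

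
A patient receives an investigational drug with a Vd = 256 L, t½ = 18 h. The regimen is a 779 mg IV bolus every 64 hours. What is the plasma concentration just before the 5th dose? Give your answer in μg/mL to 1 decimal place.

0.3 μg/mL

f = (1/2)^(τ/t½) = (1/2)^(64/18) ≈ 0.0850.
C₀ = D/Vd = 779/256 ≈ 3.043 μg/mL.
Before the 5th dose, 4 doses have been given. Superposition: Cmin = C₀·(f + f² + … + f^4).
≈ 3.043 × (0.0850 + 0.0072 + 0.0006 + 0.0001) ≈ 3.043 × 0.0929 ≈ 0.283 μg/mL.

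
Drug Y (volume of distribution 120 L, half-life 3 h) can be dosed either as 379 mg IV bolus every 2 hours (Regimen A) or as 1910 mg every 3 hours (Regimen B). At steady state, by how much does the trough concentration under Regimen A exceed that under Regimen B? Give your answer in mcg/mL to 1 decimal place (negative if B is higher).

Regimen A: f = (1/2)^(2/3) ≈ 0.6300; Cmin,ss = (379/120)·f/(1−f) ≈ 5.378 mcg/mL.
Regimen B: f = (1/2)^(3/3) ≈ 0.5000; Cmin,ss = (1910/120)·f/(1−f) ≈ 15.917 mcg/mL.
Difference ≈ 5.378 − 15.917 ≈ -10.539 mcg/mL.

-10.5 mcg/mL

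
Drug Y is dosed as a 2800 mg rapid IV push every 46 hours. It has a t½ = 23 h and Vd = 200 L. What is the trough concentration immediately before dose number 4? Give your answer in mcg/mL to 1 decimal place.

4.6 mcg/mL

f = (1/2)^(τ/t½) = (1/2)^(46/23) ≈ 0.2500.
C₀ = D/Vd = 2800/200 ≈ 14.000 mcg/mL.
Before the 4th dose, 3 doses have been given. Superposition: Cmin = C₀·(f + f² + … + f^3).
≈ 14.000 × (0.2500 + 0.0625 + 0.0156) ≈ 14.000 × 0.3281 ≈ 4.593 mcg/mL.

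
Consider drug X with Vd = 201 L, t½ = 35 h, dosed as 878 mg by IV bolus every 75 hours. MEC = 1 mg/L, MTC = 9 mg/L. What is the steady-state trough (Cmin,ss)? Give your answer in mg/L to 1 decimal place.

1.3 mg/L

τ/t½ = 75/35 ≈ 2.1429, so fraction remaining f = (1/2)^(75/35) ≈ 0.2264.
Accumulation ratio R = 1/(1 − f) ≈ 1/0.7736 ≈ 1.2927.
Each bolus raises the concentration by D/Vd = 878/201 ≈ 4.368 mg/L.
Cmax,ss = C₀/(1 − f) ≈ 4.368/0.7736 ≈ 5.646 mg/L.
One interval later, Cmin,ss = Cmax,ss·e^(−kτ) ≈ 5.646 × 0.2264 ≈ 1.278 mg/L.
Trough 1.3 mg/L vs MEC 1 mg/L: adequate.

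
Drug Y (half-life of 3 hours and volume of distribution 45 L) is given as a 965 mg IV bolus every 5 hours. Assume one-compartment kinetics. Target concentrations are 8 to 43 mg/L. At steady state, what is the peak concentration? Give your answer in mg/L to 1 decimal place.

k = ln2/t½ = ln2/3 ≈ 0.231049 h⁻¹; fraction remaining f = e^(−kτ) = e^(−0.231049×5) ≈ 0.3150.
At steady state, accumulation factor R = 1/(1 − e^(−kτ)) ≈ 1.4599.
Each bolus raises the concentration by D/Vd = 965/45 ≈ 21.444 mg/L.
Steady-state peak Cmax,ss = C₀·R ≈ 21.444 × 1.4599 ≈ 31.306 mg/L.
Peak 31.3 mg/L vs MTC 43 mg/L: below toxic threshold.

31.3 mg/L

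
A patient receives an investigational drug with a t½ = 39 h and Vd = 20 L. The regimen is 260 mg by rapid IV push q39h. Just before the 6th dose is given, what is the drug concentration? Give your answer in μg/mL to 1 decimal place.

f = (1/2)^(τ/t½) = (1/2)^(39/39) ≈ 0.5000.
C₀ = D/Vd = 260/20 ≈ 13.000 μg/mL.
Before the 6th dose, 5 doses have been given. Superposition: Cmin = C₀·(f + f² + … + f^5).
≈ 13.000 × (0.5000 + 0.2500 + 0.1250 + 0.0625 + 0.0313) ≈ 13.000 × 0.9688 ≈ 12.594 μg/mL.

12.6 μg/mL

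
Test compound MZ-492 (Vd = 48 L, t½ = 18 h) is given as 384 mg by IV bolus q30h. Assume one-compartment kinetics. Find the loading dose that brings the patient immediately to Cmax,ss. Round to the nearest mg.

561 mg

f = (1/2)^(30/18) ≈ 0.314980; accumulation ratio R = 1/(1−f) ≈ 1.45981.
Loading dose to hit Cmax,ss on first dose: D_load = D_maint·R ≈ 384 × 1.45981 ≈ 560.57 mg.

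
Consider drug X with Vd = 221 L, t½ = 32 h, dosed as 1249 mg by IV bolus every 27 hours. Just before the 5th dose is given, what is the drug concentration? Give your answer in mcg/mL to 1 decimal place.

f = (1/2)^(τ/t½) = (1/2)^(27/32) ≈ 0.5572.
C₀ = D/Vd = 1249/221 ≈ 5.652 mcg/mL.
Before the 5th dose, 4 doses have been given. Superposition: Cmin = C₀·(f + f² + … + f^4).
≈ 5.652 × (0.5572 + 0.3105 + 0.1730 + 0.0964) ≈ 5.652 × 1.1371 ≈ 6.427 mcg/mL.

6.4 mcg/mL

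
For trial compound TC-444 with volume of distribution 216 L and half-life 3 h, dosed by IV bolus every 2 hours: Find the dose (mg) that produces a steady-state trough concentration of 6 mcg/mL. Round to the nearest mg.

τ/t½ = 2/3 ≈ 0.66667, so f = (1/2)^(2/3) ≈ 0.629961.
Cmin,ss = (D/Vd)·f/(1−f), so D = Cmin,ss·Vd·(1−f)/f.
D = 6 × 216 × (1−f)/f ≈ 6 × 216 × 0.58740 ≈ 761.27 mg.

761 mg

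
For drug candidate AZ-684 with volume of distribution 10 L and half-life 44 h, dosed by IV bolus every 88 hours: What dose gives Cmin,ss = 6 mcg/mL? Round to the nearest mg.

τ/t½ = 88/44 ≈ 2, so f = (1/2)^(88/44) ≈ 0.250000.
Cmin,ss = (D/Vd)·f/(1−f), so D = Cmin,ss·Vd·(1−f)/f.
D = 6 × 10 × (1−f)/f ≈ 6 × 10 × 3.00000 ≈ 180.00 mg.

180 mg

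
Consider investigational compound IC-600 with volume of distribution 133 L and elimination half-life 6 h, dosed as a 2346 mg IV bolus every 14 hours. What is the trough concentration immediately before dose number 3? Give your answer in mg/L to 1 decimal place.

f = (1/2)^(τ/t½) = (1/2)^(14/6) ≈ 0.1984.
C₀ = D/Vd = 2346/133 ≈ 17.639 mg/L.
Before the 3rd dose, 2 doses have been given. Superposition: Cmin = C₀·(f + f²).
≈ 17.639 × (0.1984 + 0.0394) ≈ 17.639 × 0.2378 ≈ 4.195 mg/L.

4.2 mg/L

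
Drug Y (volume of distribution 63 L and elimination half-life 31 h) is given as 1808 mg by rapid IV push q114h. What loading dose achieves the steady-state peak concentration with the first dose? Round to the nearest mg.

1961 mg

f = (1/2)^(114/31) ≈ 0.078160; accumulation ratio R = 1/(1−f) ≈ 1.08479.
Loading dose to hit Cmax,ss on first dose: D_load = D_maint·R ≈ 1808 × 1.08479 ≈ 1961.30 mg.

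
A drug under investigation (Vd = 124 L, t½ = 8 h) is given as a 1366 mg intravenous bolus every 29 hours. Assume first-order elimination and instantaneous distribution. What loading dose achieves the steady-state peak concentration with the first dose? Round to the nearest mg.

f = (1/2)^(29/8) ≈ 0.081052; accumulation ratio R = 1/(1−f) ≈ 1.08820.
Loading dose to hit Cmax,ss on first dose: D_load = D_maint·R ≈ 1366 × 1.08820 ≈ 1486.48 mg.

1486 mg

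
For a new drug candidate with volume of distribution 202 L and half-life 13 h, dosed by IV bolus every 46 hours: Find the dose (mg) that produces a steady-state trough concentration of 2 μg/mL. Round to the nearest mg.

4290 mg

τ/t½ = 46/13 ≈ 3.5385, so f = (1/2)^(46/13) ≈ 0.086063.
Cmin,ss = (D/Vd)·f/(1−f), so D = Cmin,ss·Vd·(1−f)/f.
D = 2 × 202 × (1−f)/f ≈ 2 × 202 × 10.61940 ≈ 4290.24 mg.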